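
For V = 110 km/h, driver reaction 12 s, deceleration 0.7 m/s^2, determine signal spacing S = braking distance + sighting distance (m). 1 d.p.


V = 110 / 3.6 = 30.5556 m/s
Braking distance = 30.5556^2 / (2*0.7) = 666.8871 m
Sighting distance = 30.5556 * 12 = 366.6667 m
S = 666.8871 + 366.6667 = 1033.6 m

1033.6


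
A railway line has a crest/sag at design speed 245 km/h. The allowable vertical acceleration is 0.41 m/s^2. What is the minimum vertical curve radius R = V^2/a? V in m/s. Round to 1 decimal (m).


Convert speed: V = 245 / 3.6 = 68.0556 m/s
V^2 = 4631.5586 m^2/s^2
R_v = 4631.5586 / 0.41
R_v = 11296.5 m

11296.5


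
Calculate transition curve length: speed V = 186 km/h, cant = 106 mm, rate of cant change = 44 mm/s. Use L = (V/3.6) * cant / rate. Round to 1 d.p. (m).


Convert speed: V = 186 / 3.6 = 51.6667 m/s
L = 51.6667 * 106 / 44
L = 5476.6667 / 44
L = 124.5 m

124.5


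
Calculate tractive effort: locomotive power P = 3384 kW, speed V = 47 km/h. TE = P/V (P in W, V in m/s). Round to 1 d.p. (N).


Convert: P = 3384 kW = 3384000 W
V = 47 / 3.6 = 13.0556 m/s
TE = 3384000 / 13.0556
TE = 259200.0 N

259200.0


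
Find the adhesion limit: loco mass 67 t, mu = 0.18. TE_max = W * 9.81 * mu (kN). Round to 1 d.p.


TE_max = W * g * mu
TE_max = 67 * 9.81 * 0.18
TE_max = 657.27 * 0.18
TE_max = 118.3 kN

118.3


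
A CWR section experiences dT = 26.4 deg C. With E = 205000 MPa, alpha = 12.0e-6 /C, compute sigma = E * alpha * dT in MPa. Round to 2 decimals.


sigma = E * alpha * dT
sigma = 205000 * 12.0e-6 * 26.4
sigma = 2.46 * 26.4
sigma = 64.94 MPa

64.94


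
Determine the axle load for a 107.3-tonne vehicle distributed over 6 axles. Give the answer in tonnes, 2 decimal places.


Load per axle = total weight / number of axles
Load = 107.3 / 6
Load = 17.88 tonnes

17.88


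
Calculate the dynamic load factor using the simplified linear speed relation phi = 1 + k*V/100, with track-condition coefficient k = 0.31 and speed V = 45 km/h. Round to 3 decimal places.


phi = 1 + k * V / 100
phi = 1 + 0.31 * 45 / 100
phi = 1 + 0.1395
phi = 1.140

1.140


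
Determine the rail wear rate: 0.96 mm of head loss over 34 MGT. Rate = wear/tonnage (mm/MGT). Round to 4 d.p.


Wear rate = total wear / cumulative tonnage
Rate = 0.96 / 34
Rate = 0.0282 mm/MGT

0.0282


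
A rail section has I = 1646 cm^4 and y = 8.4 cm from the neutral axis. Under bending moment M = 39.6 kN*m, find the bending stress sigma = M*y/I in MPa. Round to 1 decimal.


Convert units:
M = 39.6 kN*m = 39600000 N*mm
y = 8.4 cm = 84 mm
I = 1646 cm^4 = 16460000 mm^4
sigma = 39600000 * 84 / 16460000
sigma = 202.1 MPa

202.1


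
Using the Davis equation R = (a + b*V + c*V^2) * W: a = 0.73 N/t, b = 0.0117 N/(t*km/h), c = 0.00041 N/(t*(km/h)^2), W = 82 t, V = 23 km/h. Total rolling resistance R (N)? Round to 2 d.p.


b*V = 0.0117 * 23 = 0.2691
c*V^2 = 0.00041 * 529 = 0.21689
R_per_t = 0.73 + 0.2691 + 0.21689 = 1.21599 N/t
R_total = 1.21599 * 82 = 99.71 N

99.71


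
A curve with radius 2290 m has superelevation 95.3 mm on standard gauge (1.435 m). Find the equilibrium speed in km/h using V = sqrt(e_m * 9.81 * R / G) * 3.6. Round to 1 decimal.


Convert cant: e = 95.3 mm = 0.0953 m
V_ms = sqrt(0.0953 * 9.81 * 2290 / 1.435)
V_ms = sqrt(1491.91984) = 38.6254 m/s
V = 38.6254 * 3.6 = 139.1 km/h

139.1


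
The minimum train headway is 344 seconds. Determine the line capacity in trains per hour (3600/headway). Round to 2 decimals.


Capacity = 3600 / headway
Capacity = 3600 / 344
Capacity = 10.47 trains/hour

10.47


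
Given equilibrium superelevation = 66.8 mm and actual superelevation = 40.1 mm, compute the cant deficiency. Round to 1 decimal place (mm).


Cant deficiency = equilibrium cant - actual cant
CD = 66.8 - 40.1
CD = 26.7 mm

26.7


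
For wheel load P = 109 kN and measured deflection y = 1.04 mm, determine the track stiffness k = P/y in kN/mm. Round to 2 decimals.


Track stiffness k = P / y
k = 109 / 1.04
k = 104.81 kN/mm

104.81


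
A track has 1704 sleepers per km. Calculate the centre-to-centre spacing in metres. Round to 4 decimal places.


Spacing = 1000 m / number of sleepers
Spacing = 1000 / 1704
Spacing = 0.5869 m

0.5869


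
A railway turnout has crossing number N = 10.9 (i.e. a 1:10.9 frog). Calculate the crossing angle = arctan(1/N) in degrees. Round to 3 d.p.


1/N = 1/10.9 = 0.091743
angle = arctan(0.091743) = 0.091487 rad
angle = 0.091487 * 180/pi = 5.242 degrees

5.242


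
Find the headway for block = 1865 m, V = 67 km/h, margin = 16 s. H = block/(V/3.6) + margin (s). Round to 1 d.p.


V = 67 / 3.6 = 18.6111 m/s
Block traversal time = 1865 / 18.6111 = 100.209 s
Headway = 100.209 + 16
Headway = 116.2 s

116.2


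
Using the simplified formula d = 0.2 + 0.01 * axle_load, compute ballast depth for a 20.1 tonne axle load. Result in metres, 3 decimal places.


d = 0.2 + 0.01 * 20.1
d = 0.2 + 0.201
d = 0.401 m

0.401


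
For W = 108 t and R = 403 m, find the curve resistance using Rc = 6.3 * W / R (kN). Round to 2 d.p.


Rc = 6.3 * W / R
Rc = 6.3 * 108 / 403
Rc = 680.4 / 403
Rc = 1.69 kN

1.69


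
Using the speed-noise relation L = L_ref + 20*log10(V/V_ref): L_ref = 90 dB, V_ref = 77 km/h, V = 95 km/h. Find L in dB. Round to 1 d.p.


V/V_ref = 95 / 77 = 1.233766
log10(1.233766) = 0.091233
20 * 0.091233 = 1.8247
L = 90 + 1.8247 = 91.8 dB

91.8


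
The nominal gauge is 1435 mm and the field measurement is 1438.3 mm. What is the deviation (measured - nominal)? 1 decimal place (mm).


Deviation = measured - nominal
Deviation = 1438.3 - 1435
Deviation = 3.3 mm

3.3


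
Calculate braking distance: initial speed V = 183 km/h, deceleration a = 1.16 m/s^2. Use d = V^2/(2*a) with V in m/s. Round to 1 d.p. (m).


Convert speed: V = 183 / 3.6 = 50.8333 m/s
V^2 = 2584.0278
d = 2584.0278 / (2 * 1.16)
d = 2584.0278 / 2.32
d = 1113.8 m

1113.8


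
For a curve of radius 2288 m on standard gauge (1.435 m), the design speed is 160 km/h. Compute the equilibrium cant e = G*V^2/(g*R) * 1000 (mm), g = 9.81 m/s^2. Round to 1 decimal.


Convert speed: V = 160 / 3.6 = 44.4444 m/s
Apply formula: e = 1.435 * 44.4444^2 / (9.81 * 2288)
e = 1.435 * 1975.3086 / 22445.28
e = 0.126288 m = 126.3 mm

126.3


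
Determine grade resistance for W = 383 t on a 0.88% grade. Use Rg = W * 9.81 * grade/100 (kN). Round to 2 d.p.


Rg = W * 9.81 * grade / 100
Rg = 383 * 9.81 * 0.88 / 100
Rg = 3757.23 * 0.0088
Rg = 33.06 kN

33.06


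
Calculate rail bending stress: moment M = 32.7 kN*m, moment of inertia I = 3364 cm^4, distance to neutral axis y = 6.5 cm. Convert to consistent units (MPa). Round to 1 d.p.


Convert units:
M = 32.7 kN*m = 32700000 N*mm
y = 6.5 cm = 65 mm
I = 3364 cm^4 = 33640000 mm^4
sigma = 32700000 * 65 / 33640000
sigma = 63.2 MPa

63.2


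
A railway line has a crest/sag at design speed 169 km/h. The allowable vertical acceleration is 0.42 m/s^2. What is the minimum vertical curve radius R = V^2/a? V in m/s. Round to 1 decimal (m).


Convert speed: V = 169 / 3.6 = 46.9444 m/s
V^2 = 2203.7809 m^2/s^2
R_v = 2203.7809 / 0.42
R_v = 5247.1 m

5247.1


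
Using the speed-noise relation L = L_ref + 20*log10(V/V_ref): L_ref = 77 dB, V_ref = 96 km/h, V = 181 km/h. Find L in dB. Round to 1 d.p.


V/V_ref = 181 / 96 = 1.885417
log10(1.885417) = 0.275407
20 * 0.275407 = 5.5081
L = 77 + 5.5081 = 82.5 dB

82.5


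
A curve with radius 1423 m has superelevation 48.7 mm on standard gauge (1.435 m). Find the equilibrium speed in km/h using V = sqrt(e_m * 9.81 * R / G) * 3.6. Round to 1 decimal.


Convert cant: e = 48.7 mm = 0.0487 m
V_ms = sqrt(0.0487 * 9.81 * 1423 / 1.435)
V_ms = sqrt(473.751903) = 21.7658 m/s
V = 21.7658 * 3.6 = 78.4 km/h

78.4


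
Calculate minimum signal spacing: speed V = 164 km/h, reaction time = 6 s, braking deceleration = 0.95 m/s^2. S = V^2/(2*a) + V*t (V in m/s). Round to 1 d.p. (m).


V = 164 / 3.6 = 45.5556 m/s
Braking distance = 45.5556^2 / (2*0.95) = 1092.2677 m
Sighting distance = 45.5556 * 6 = 273.3333 m
S = 1092.2677 + 273.3333 = 1365.6 m

1365.6


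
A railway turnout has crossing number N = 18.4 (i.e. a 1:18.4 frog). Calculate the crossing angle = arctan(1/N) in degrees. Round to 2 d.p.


1/N = 1/18.4 = 0.054348
angle = arctan(0.054348) = 0.054294 rad
angle = 0.054294 * 180/pi = 3.11 degrees

3.11


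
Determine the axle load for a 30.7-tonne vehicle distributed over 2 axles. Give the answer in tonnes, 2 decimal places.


Load per axle = total weight / number of axles
Load = 30.7 / 2
Load = 15.35 tonnes

15.35


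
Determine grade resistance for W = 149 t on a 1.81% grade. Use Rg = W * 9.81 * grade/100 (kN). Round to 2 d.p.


Rg = W * 9.81 * grade / 100
Rg = 149 * 9.81 * 1.81 / 100
Rg = 1461.69 * 0.0181
Rg = 26.46 kN

26.46


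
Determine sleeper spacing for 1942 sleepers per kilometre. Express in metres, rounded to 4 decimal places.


Spacing = 1000 m / number of sleepers
Spacing = 1000 / 1942
Spacing = 0.5149 m

0.5149


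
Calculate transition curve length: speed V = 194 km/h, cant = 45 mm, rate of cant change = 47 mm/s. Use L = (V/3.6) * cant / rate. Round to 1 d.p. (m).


Convert speed: V = 194 / 3.6 = 53.8889 m/s
L = 53.8889 * 45 / 47
L = 2425.0 / 47
L = 51.6 m

51.6


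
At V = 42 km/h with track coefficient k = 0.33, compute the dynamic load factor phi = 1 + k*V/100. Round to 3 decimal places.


phi = 1 + k * V / 100
phi = 1 + 0.33 * 42 / 100
phi = 1 + 0.1386
phi = 1.139

1.139


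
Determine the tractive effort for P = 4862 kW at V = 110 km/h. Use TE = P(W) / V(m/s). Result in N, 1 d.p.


Convert: P = 4862 kW = 4862000 W
V = 110 / 3.6 = 30.5556 m/s
TE = 4862000 / 30.5556
TE = 159120.0 N

159120.0


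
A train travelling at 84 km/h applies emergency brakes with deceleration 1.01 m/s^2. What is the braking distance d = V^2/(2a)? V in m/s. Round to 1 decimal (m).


Convert speed: V = 84 / 3.6 = 23.3333 m/s
V^2 = 544.4444
d = 544.4444 / (2 * 1.01)
d = 544.4444 / 2.02
d = 269.5 m

269.5


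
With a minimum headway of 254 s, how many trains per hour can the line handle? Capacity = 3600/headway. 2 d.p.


Capacity = 3600 / headway
Capacity = 3600 / 254
Capacity = 14.17 trains/hour

14.17


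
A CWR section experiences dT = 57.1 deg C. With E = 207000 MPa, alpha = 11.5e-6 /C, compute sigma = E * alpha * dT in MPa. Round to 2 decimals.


sigma = E * alpha * dT
sigma = 207000 * 11.5e-6 * 57.1
sigma = 2.3805 * 57.1
sigma = 135.93 MPa

135.93


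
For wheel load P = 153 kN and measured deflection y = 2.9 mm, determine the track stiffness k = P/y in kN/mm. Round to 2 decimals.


Track stiffness k = P / y
k = 153 / 2.9
k = 52.76 kN/mm

52.76


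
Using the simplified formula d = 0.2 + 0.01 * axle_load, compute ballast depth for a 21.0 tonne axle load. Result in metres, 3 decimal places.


d = 0.2 + 0.01 * 21.0
d = 0.2 + 0.21
d = 0.410 m

0.410


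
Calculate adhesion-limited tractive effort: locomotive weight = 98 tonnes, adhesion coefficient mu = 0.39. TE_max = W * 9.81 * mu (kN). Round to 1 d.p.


TE_max = W * g * mu
TE_max = 98 * 9.81 * 0.39
TE_max = 961.38 * 0.39
TE_max = 374.9 kN

374.9


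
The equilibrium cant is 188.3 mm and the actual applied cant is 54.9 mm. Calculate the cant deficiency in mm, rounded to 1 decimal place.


Cant deficiency = equilibrium cant - actual cant
CD = 188.3 - 54.9
CD = 133.4 mm

133.4


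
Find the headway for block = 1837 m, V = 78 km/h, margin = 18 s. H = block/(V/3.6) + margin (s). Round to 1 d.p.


V = 78 / 3.6 = 21.6667 m/s
Block traversal time = 1837 / 21.6667 = 84.7846 s
Headway = 84.7846 + 18
Headway = 102.8 s

102.8


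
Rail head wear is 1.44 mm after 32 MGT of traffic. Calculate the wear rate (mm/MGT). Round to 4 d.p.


Wear rate = total wear / cumulative tonnage
Rate = 1.44 / 32
Rate = 0.0450 mm/MGT

0.0450


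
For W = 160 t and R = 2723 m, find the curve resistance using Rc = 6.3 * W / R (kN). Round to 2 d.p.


Rc = 6.3 * W / R
Rc = 6.3 * 160 / 2723
Rc = 1008.0 / 2723
Rc = 0.37 kN

0.37


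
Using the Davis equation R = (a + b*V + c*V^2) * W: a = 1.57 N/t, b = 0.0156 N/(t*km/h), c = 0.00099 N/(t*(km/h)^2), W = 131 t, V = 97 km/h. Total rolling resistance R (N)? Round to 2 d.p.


b*V = 0.0156 * 97 = 1.5132
c*V^2 = 0.00099 * 9409 = 9.31491
R_per_t = 1.57 + 1.5132 + 9.31491 = 12.39811 N/t
R_total = 12.39811 * 131 = 1624.15 N

1624.15


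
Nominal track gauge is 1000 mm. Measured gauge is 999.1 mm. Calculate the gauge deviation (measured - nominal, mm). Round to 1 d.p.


Deviation = measured - nominal
Deviation = 999.1 - 1000
Deviation = -0.9 mm

-0.9


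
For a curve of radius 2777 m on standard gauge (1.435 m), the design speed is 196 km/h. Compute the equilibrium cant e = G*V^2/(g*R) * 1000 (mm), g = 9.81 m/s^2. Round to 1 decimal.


Convert speed: V = 196 / 3.6 = 54.4444 m/s
Apply formula: e = 1.435 * 54.4444^2 / (9.81 * 2777)
e = 1.435 * 2964.1975 / 27242.37
e = 0.15614 m = 156.1 mm

156.1


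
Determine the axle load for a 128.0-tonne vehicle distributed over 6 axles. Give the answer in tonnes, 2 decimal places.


Load per axle = total weight / number of axles
Load = 128.0 / 6
Load = 21.33 tonnes

21.33


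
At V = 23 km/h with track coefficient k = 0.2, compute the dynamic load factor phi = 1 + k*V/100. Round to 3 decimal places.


phi = 1 + k * V / 100
phi = 1 + 0.2 * 23 / 100
phi = 1 + 0.046
phi = 1.046

1.046


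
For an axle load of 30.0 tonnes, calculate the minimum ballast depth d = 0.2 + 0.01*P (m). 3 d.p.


d = 0.2 + 0.01 * 30.0
d = 0.2 + 0.3
d = 0.500 m

0.500


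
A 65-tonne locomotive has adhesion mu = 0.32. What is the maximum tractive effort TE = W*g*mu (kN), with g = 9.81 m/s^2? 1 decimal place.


TE_max = W * g * mu
TE_max = 65 * 9.81 * 0.32
TE_max = 637.65 * 0.32
TE_max = 204.0 kN

204.0


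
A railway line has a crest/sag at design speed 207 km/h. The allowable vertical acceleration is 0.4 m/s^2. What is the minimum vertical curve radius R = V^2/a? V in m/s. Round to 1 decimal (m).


Convert speed: V = 207 / 3.6 = 57.5 m/s
V^2 = 3306.25 m^2/s^2
R_v = 3306.25 / 0.4
R_v = 8265.6 m

8265.6


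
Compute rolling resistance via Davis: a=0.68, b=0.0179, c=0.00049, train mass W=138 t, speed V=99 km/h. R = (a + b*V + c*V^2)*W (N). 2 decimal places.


b*V = 0.0179 * 99 = 1.7721
c*V^2 = 0.00049 * 9801 = 4.80249
R_per_t = 0.68 + 1.7721 + 4.80249 = 7.25459 N/t
R_total = 7.25459 * 138 = 1001.13 N

1001.13


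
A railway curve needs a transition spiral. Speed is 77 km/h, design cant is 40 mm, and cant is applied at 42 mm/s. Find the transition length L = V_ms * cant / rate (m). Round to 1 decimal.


Convert speed: V = 77 / 3.6 = 21.3889 m/s
L = 21.3889 * 40 / 42
L = 855.5556 / 42
L = 20.4 m

20.4


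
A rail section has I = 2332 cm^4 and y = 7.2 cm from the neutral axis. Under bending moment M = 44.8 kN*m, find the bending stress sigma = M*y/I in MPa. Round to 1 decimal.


Convert units:
M = 44.8 kN*m = 44800000 N*mm
y = 7.2 cm = 72 mm
I = 2332 cm^4 = 23320000 mm^4
sigma = 44800000 * 72 / 23320000
sigma = 138.3 MPa

138.3


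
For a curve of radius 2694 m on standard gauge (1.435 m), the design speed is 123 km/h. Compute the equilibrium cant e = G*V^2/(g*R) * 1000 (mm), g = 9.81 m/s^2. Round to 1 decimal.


Convert speed: V = 123 / 3.6 = 34.1667 m/s
Apply formula: e = 1.435 * 34.1667^2 / (9.81 * 2694)
e = 1.435 * 1167.3611 / 26428.14
e = 0.063386 m = 63.4 mm

63.4


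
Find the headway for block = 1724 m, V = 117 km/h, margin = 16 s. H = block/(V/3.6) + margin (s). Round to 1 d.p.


V = 117 / 3.6 = 32.5 m/s
Block traversal time = 1724 / 32.5 = 53.0462 s
Headway = 53.0462 + 16
Headway = 69.0 s

69.0


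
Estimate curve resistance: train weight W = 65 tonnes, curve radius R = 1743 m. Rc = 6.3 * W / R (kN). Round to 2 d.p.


Rc = 6.3 * W / R
Rc = 6.3 * 65 / 1743
Rc = 409.5 / 1743
Rc = 0.23 kN

0.23


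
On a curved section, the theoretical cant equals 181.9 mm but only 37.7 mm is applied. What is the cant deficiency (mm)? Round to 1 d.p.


Cant deficiency = equilibrium cant - actual cant
CD = 181.9 - 37.7
CD = 144.2 mm

144.2


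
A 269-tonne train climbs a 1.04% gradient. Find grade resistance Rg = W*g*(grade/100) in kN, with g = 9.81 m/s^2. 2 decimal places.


Rg = W * 9.81 * grade / 100
Rg = 269 * 9.81 * 1.04 / 100
Rg = 2638.89 * 0.0104
Rg = 27.44 kN

27.44


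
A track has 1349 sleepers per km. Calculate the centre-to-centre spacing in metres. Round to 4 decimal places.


Spacing = 1000 m / number of sleepers
Spacing = 1000 / 1349
Spacing = 0.7413 m

0.7413


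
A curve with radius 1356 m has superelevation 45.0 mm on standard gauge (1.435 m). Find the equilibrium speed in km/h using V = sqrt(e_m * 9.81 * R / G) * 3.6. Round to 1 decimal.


Convert cant: e = 45.0 mm = 0.0450 m
V_ms = sqrt(0.0450 * 9.81 * 1356 / 1.435)
V_ms = sqrt(417.147178) = 20.4242 m/s
V = 20.4242 * 3.6 = 73.5 km/h

73.5


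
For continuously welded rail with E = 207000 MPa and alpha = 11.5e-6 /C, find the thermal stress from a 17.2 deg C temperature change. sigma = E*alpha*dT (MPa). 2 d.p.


sigma = E * alpha * dT
sigma = 207000 * 11.5e-6 * 17.2
sigma = 2.3805 * 17.2
sigma = 40.94 MPa

40.94


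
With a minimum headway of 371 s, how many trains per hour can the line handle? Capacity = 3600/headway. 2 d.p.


Capacity = 3600 / headway
Capacity = 3600 / 371
Capacity = 9.70 trains/hour

9.70


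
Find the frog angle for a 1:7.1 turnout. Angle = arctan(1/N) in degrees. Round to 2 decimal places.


1/N = 1/7.1 = 0.140845
angle = arctan(0.140845) = 0.139925 rad
angle = 0.139925 * 180/pi = 8.02 degrees

8.02


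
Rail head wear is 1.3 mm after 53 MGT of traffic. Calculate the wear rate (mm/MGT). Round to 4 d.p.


Wear rate = total wear / cumulative tonnage
Rate = 1.3 / 53
Rate = 0.0245 mm/MGT

0.0245


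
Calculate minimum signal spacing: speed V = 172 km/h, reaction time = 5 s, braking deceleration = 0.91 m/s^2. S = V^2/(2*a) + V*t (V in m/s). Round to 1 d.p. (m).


V = 172 / 3.6 = 47.7778 m/s
Braking distance = 47.7778^2 / (2*0.91) = 1254.2396 m
Sighting distance = 47.7778 * 5 = 238.8889 m
S = 1254.2396 + 238.8889 = 1493.1 m

1493.1


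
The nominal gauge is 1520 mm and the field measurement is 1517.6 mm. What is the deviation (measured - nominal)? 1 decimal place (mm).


Deviation = measured - nominal
Deviation = 1517.6 - 1520
Deviation = -2.4 mm

-2.4


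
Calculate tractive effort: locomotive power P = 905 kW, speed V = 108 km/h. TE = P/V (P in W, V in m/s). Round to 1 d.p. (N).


Convert: P = 905 kW = 905000 W
V = 108 / 3.6 = 30.0 m/s
TE = 905000 / 30.0
TE = 30166.7 N

30166.7


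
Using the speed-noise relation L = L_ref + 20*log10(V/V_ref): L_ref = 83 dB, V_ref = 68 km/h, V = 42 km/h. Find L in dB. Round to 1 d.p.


V/V_ref = 42 / 68 = 0.617647
log10(0.617647) = -0.20926
20 * -0.20926 = -4.1852
L = 83 + -4.1852 = 78.8 dB

78.8


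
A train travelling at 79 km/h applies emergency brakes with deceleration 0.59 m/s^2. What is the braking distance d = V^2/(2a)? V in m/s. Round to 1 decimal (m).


Convert speed: V = 79 / 3.6 = 21.9444 m/s
V^2 = 481.5586
d = 481.5586 / (2 * 0.59)
d = 481.5586 / 1.18
d = 408.1 m

408.1


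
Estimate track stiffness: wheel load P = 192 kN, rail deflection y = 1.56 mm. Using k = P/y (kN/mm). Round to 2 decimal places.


Track stiffness k = P / y
k = 192 / 1.56
k = 123.08 kN/mm

123.08


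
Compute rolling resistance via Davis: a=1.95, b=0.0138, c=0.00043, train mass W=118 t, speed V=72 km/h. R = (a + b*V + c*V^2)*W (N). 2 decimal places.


b*V = 0.0138 * 72 = 0.9936
c*V^2 = 0.00043 * 5184 = 2.22912
R_per_t = 1.95 + 0.9936 + 2.22912 = 5.17272 N/t
R_total = 5.17272 * 118 = 610.38 N

610.38


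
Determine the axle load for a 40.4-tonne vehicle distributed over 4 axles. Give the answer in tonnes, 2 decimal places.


Load per axle = total weight / number of axles
Load = 40.4 / 4
Load = 10.10 tonnes

10.10


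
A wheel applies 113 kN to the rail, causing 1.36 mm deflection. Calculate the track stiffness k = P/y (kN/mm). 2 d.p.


Track stiffness k = P / y
k = 113 / 1.36
k = 83.09 kN/mm

83.09


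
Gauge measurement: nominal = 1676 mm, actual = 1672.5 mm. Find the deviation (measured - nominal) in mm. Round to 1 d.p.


Deviation = measured - nominal
Deviation = 1672.5 - 1676
Deviation = -3.5 mm

-3.5


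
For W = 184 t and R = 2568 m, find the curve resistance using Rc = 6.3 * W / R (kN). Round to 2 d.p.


Rc = 6.3 * W / R
Rc = 6.3 * 184 / 2568
Rc = 1159.2 / 2568
Rc = 0.45 kN

0.45


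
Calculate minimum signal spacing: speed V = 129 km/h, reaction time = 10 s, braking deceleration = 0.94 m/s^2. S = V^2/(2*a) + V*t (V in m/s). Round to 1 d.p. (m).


V = 129 / 3.6 = 35.8333 m/s
Braking distance = 35.8333^2 / (2*0.94) = 682.9935 m
Sighting distance = 35.8333 * 10 = 358.3333 m
S = 682.9935 + 358.3333 = 1041.3 m

1041.3


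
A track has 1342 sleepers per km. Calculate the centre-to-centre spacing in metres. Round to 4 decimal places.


Spacing = 1000 m / number of sleepers
Spacing = 1000 / 1342
Spacing = 0.7452 m

0.7452


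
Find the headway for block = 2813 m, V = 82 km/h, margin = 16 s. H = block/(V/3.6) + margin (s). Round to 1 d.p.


V = 82 / 3.6 = 22.7778 m/s
Block traversal time = 2813 / 22.7778 = 123.4976 s
Headway = 123.4976 + 16
Headway = 139.5 s

139.5


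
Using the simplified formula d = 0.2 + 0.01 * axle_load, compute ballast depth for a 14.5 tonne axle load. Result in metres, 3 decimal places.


d = 0.2 + 0.01 * 14.5
d = 0.2 + 0.145
d = 0.345 m

0.345


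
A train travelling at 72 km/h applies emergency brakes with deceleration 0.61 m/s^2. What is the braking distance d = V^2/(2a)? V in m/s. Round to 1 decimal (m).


Convert speed: V = 72 / 3.6 = 20.0 m/s
V^2 = 400.0
d = 400.0 / (2 * 0.61)
d = 400.0 / 1.22
d = 327.9 m

327.9


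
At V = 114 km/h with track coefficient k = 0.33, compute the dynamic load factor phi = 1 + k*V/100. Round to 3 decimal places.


phi = 1 + k * V / 100
phi = 1 + 0.33 * 114 / 100
phi = 1 + 0.3762
phi = 1.376

1.376


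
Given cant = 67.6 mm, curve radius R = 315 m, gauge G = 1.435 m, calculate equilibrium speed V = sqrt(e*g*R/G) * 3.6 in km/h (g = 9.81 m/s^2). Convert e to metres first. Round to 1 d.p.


Convert cant: e = 67.6 mm = 0.0676 m
V_ms = sqrt(0.0676 * 9.81 * 315 / 1.435)
V_ms = sqrt(145.570829) = 12.0653 m/s
V = 12.0653 * 3.6 = 43.4 km/h

43.4


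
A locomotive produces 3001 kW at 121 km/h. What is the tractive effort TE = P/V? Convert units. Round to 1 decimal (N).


Convert: P = 3001 kW = 3001000 W
V = 121 / 3.6 = 33.6111 m/s
TE = 3001000 / 33.6111
TE = 89286.0 N

89286.0


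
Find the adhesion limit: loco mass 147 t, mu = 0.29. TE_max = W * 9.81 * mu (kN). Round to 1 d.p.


TE_max = W * g * mu
TE_max = 147 * 9.81 * 0.29
TE_max = 1442.07 * 0.29
TE_max = 418.2 kN

418.2


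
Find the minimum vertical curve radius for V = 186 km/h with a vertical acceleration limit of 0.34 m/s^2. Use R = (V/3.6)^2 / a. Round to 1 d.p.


Convert speed: V = 186 / 3.6 = 51.6667 m/s
V^2 = 2669.4444 m^2/s^2
R_v = 2669.4444 / 0.34
R_v = 7851.3 m

7851.3


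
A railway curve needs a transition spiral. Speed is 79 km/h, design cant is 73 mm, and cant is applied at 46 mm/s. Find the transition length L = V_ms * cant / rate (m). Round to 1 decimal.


Convert speed: V = 79 / 3.6 = 21.9444 m/s
L = 21.9444 * 73 / 46
L = 1601.9444 / 46
L = 34.8 m

34.8


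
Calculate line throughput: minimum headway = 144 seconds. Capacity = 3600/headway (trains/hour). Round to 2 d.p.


Capacity = 3600 / headway
Capacity = 3600 / 144
Capacity = 25.00 trains/hour

25.00


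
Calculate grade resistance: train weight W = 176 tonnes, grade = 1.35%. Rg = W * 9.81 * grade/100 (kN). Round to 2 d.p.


Rg = W * 9.81 * grade / 100
Rg = 176 * 9.81 * 1.35 / 100
Rg = 1726.56 * 0.0135
Rg = 23.31 kN

23.31


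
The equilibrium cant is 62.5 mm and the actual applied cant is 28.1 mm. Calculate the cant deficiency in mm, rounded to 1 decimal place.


Cant deficiency = equilibrium cant - actual cant
CD = 62.5 - 28.1
CD = 34.4 mm

34.4


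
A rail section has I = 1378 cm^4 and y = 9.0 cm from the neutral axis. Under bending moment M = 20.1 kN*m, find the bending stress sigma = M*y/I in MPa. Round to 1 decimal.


Convert units:
M = 20.1 kN*m = 20100000 N*mm
y = 9.0 cm = 90 mm
I = 1378 cm^4 = 13780000 mm^4
sigma = 20100000 * 90 / 13780000
sigma = 131.3 MPa

131.3


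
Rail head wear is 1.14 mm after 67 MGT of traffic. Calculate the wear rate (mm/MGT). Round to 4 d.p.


Wear rate = total wear / cumulative tonnage
Rate = 1.14 / 67
Rate = 0.0170 mm/MGT

0.0170


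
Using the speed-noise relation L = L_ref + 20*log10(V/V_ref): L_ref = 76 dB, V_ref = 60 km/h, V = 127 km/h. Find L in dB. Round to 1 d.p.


V/V_ref = 127 / 60 = 2.116667
log10(2.116667) = 0.325652
20 * 0.325652 = 6.513
L = 76 + 6.513 = 82.5 dB

82.5


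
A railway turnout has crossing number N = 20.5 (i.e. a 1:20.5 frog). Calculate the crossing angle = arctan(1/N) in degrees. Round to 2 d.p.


1/N = 1/20.5 = 0.04878
angle = arctan(0.04878) = 0.048742 rad
angle = 0.048742 * 180/pi = 2.79 degrees

2.79


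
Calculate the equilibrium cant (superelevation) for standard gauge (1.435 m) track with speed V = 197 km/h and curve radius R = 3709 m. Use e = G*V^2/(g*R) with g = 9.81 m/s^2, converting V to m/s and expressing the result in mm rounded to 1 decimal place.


Convert speed: V = 197 / 3.6 = 54.7222 m/s
Apply formula: e = 1.435 * 54.7222^2 / (9.81 * 3709)
e = 1.435 * 2994.5216 / 36385.29
e = 0.118101 m = 118.1 mm

118.1


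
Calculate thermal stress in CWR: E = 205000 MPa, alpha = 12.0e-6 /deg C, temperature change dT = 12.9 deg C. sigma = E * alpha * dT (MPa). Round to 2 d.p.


sigma = E * alpha * dT
sigma = 205000 * 12.0e-6 * 12.9
sigma = 2.46 * 12.9
sigma = 31.73 MPa

31.73


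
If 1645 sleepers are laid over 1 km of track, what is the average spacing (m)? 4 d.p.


Spacing = 1000 m / number of sleepers
Spacing = 1000 / 1645
Spacing = 0.6079 m

0.6079


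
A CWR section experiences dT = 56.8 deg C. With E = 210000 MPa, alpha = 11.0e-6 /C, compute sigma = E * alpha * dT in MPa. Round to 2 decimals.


sigma = E * alpha * dT
sigma = 210000 * 11.0e-6 * 56.8
sigma = 2.31 * 56.8
sigma = 131.21 MPa

131.21


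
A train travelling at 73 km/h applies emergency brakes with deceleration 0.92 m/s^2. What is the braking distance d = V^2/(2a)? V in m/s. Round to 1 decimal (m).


Convert speed: V = 73 / 3.6 = 20.2778 m/s
V^2 = 411.1883
d = 411.1883 / (2 * 0.92)
d = 411.1883 / 1.84
d = 223.5 m

223.5


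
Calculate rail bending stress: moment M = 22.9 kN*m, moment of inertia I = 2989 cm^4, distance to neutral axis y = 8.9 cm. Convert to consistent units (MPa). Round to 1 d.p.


Convert units:
M = 22.9 kN*m = 22900000 N*mm
y = 8.9 cm = 89 mm
I = 2989 cm^4 = 29890000 mm^4
sigma = 22900000 * 89 / 29890000
sigma = 68.2 MPa

68.2


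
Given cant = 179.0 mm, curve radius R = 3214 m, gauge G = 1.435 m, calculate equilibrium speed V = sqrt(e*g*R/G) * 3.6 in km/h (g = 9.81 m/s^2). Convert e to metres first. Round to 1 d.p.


Convert cant: e = 179.0 mm = 0.1790 m
V_ms = sqrt(0.1790 * 9.81 * 3214 / 1.435)
V_ms = sqrt(3932.928125) = 62.7131 m/s
V = 62.7131 * 3.6 = 225.8 km/h

225.8


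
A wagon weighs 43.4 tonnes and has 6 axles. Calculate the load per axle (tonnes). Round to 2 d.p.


Load per axle = total weight / number of axles
Load = 43.4 / 6
Load = 7.23 tonnes

7.23


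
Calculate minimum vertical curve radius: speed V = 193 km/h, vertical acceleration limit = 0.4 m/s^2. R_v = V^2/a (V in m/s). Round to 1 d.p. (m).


Convert speed: V = 193 / 3.6 = 53.6111 m/s
V^2 = 2874.1512 m^2/s^2
R_v = 2874.1512 / 0.4
R_v = 7185.4 m

7185.4


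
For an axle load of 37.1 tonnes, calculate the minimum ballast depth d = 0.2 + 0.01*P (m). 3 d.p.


d = 0.2 + 0.01 * 37.1
d = 0.2 + 0.371
d = 0.571 m

0.571


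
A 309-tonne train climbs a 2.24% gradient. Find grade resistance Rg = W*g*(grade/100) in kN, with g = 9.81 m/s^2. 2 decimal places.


Rg = W * 9.81 * grade / 100
Rg = 309 * 9.81 * 2.24 / 100
Rg = 3031.29 * 0.0224
Rg = 67.90 kN

67.90


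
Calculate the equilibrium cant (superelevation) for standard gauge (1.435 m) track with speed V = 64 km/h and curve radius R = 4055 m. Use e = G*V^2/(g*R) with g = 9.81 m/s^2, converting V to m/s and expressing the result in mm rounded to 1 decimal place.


Convert speed: V = 64 / 3.6 = 17.7778 m/s
Apply formula: e = 1.435 * 17.7778^2 / (9.81 * 4055)
e = 1.435 * 316.0494 / 39779.55
e = 0.011401 m = 11.4 mm

11.4


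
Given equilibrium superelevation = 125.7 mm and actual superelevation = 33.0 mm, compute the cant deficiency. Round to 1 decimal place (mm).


Cant deficiency = equilibrium cant - actual cant
CD = 125.7 - 33.0
CD = 92.7 mm

92.7


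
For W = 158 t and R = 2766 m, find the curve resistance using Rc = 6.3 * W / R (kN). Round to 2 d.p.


Rc = 6.3 * W / R
Rc = 6.3 * 158 / 2766
Rc = 995.4 / 2766
Rc = 0.36 kN

0.36


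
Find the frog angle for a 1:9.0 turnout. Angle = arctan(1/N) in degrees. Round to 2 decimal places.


1/N = 1/9.0 = 0.111111
angle = arctan(0.111111) = 0.110657 rad
angle = 0.110657 * 180/pi = 6.34 degrees

6.34


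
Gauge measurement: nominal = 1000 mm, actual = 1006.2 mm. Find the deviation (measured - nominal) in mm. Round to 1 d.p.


Deviation = measured - nominal
Deviation = 1006.2 - 1000
Deviation = 6.2 mm

6.2


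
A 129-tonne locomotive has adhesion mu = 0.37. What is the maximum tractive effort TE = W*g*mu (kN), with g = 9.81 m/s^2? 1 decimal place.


TE_max = W * g * mu
TE_max = 129 * 9.81 * 0.37
TE_max = 1265.49 * 0.37
TE_max = 468.2 kN

468.2


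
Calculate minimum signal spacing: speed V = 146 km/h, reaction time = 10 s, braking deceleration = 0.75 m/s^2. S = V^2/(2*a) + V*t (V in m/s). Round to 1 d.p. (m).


V = 146 / 3.6 = 40.5556 m/s
Braking distance = 40.5556^2 / (2*0.75) = 1096.5021 m
Sighting distance = 40.5556 * 10 = 405.5556 m
S = 1096.5021 + 405.5556 = 1502.1 m

1502.1


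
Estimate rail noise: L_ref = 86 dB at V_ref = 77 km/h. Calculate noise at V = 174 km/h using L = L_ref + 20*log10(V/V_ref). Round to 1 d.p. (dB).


V/V_ref = 174 / 77 = 2.25974
log10(2.25974) = 0.354059
20 * 0.354059 = 7.0812
L = 86 + 7.0812 = 93.1 dB

93.1


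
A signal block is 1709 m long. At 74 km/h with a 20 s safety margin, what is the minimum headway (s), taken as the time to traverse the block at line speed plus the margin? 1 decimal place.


V = 74 / 3.6 = 20.5556 m/s
Block traversal time = 1709 / 20.5556 = 83.1405 s
Headway = 83.1405 + 20
Headway = 103.1 s

103.1


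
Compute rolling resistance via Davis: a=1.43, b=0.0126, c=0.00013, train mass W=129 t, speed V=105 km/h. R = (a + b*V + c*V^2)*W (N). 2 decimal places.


b*V = 0.0126 * 105 = 1.323
c*V^2 = 0.00013 * 11025 = 1.43325
R_per_t = 1.43 + 1.323 + 1.43325 = 4.18625 N/t
R_total = 4.18625 * 129 = 540.03 N

540.03


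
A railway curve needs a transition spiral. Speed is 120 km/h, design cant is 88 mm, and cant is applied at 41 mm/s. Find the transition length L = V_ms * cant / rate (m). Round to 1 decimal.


Convert speed: V = 120 / 3.6 = 33.3333 m/s
L = 33.3333 * 88 / 41
L = 2933.3333 / 41
L = 71.5 m

71.5


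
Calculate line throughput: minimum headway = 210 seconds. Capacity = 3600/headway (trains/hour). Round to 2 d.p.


Capacity = 3600 / headway
Capacity = 3600 / 210
Capacity = 17.14 trains/hour

17.14


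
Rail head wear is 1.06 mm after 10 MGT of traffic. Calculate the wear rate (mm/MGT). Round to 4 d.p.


Wear rate = total wear / cumulative tonnage
Rate = 1.06 / 10
Rate = 0.1060 mm/MGT

0.1060


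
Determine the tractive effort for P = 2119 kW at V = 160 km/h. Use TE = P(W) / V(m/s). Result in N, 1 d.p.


Convert: P = 2119 kW = 2119000 W
V = 160 / 3.6 = 44.4444 m/s
TE = 2119000 / 44.4444
TE = 47677.5 N

47677.5


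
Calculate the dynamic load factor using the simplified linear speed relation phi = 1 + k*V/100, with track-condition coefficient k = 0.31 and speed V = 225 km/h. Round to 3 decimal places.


phi = 1 + k * V / 100
phi = 1 + 0.31 * 225 / 100
phi = 1 + 0.6975
phi = 1.698

1.698


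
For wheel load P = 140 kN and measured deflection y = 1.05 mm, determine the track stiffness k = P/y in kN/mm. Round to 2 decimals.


Track stiffness k = P / y
k = 140 / 1.05
k = 133.33 kN/mm

133.33


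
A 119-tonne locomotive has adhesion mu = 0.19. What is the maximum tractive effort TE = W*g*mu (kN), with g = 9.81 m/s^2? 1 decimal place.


TE_max = W * g * mu
TE_max = 119 * 9.81 * 0.19
TE_max = 1167.39 * 0.19
TE_max = 221.8 kN

221.8


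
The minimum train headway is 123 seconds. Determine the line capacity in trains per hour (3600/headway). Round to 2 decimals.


Capacity = 3600 / headway
Capacity = 3600 / 123
Capacity = 29.27 trains/hour

29.27


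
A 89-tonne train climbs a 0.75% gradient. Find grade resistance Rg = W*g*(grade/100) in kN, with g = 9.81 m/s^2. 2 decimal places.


Rg = W * 9.81 * grade / 100
Rg = 89 * 9.81 * 0.75 / 100
Rg = 873.09 * 0.0075
Rg = 6.55 kN

6.55


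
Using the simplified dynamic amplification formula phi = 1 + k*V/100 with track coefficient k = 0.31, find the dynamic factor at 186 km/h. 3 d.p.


phi = 1 + k * V / 100
phi = 1 + 0.31 * 186 / 100
phi = 1 + 0.5766
phi = 1.577

1.577


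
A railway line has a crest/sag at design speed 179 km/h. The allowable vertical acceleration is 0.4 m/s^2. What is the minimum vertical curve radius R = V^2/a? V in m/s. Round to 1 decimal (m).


Convert speed: V = 179 / 3.6 = 49.7222 m/s
V^2 = 2472.2994 m^2/s^2
R_v = 2472.2994 / 0.4
R_v = 6180.7 m

6180.7


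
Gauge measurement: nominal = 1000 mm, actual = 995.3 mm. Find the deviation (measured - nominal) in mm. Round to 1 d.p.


Deviation = measured - nominal
Deviation = 995.3 - 1000
Deviation = -4.7 mm

-4.7


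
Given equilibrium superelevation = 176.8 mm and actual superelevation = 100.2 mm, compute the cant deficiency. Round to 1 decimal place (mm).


Cant deficiency = equilibrium cant - actual cant
CD = 176.8 - 100.2
CD = 76.6 mm

76.6


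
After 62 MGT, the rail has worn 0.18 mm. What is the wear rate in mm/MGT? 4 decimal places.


Wear rate = total wear / cumulative tonnage
Rate = 0.18 / 62
Rate = 0.0029 mm/MGT

0.0029


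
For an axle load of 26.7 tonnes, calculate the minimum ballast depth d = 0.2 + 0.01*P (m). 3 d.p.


d = 0.2 + 0.01 * 26.7
d = 0.2 + 0.267
d = 0.467 m

0.467


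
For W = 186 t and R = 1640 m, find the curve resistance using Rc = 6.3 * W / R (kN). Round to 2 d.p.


Rc = 6.3 * W / R
Rc = 6.3 * 186 / 1640
Rc = 1171.8 / 1640
Rc = 0.71 kN

0.71


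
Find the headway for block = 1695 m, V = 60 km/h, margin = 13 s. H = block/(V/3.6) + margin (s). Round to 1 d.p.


V = 60 / 3.6 = 16.6667 m/s
Block traversal time = 1695 / 16.6667 = 101.7 s
Headway = 101.7 + 13
Headway = 114.7 s

114.7


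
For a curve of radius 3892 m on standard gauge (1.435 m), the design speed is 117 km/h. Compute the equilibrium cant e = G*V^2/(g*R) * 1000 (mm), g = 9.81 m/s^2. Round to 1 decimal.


Convert speed: V = 117 / 3.6 = 32.5 m/s
Apply formula: e = 1.435 * 32.5^2 / (9.81 * 3892)
e = 1.435 * 1056.25 / 38180.52
e = 0.039699 m = 39.7 mm

39.7


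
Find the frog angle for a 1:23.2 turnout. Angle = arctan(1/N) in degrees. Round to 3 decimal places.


1/N = 1/23.2 = 0.043103
angle = arctan(0.043103) = 0.043077 rad
angle = 0.043077 * 180/pi = 2.468 degrees

2.468


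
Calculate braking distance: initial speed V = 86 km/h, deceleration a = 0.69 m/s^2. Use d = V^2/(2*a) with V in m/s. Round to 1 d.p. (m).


Convert speed: V = 86 / 3.6 = 23.8889 m/s
V^2 = 570.679
d = 570.679 / (2 * 0.69)
d = 570.679 / 1.38
d = 413.5 m

413.5


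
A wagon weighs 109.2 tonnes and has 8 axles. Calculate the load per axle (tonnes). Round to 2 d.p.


Load per axle = total weight / number of axles
Load = 109.2 / 8
Load = 13.65 tonnes

13.65


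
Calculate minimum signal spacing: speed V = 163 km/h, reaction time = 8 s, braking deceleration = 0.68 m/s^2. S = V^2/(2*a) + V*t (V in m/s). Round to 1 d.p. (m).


V = 163 / 3.6 = 45.2778 m/s
Braking distance = 45.2778^2 / (2*0.68) = 1507.4097 m
Sighting distance = 45.2778 * 8 = 362.2222 m
S = 1507.4097 + 362.2222 = 1869.6 m

1869.6


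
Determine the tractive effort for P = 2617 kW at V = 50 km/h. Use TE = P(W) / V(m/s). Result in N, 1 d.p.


Convert: P = 2617 kW = 2617000 W
V = 50 / 3.6 = 13.8889 m/s
TE = 2617000 / 13.8889
TE = 188424.0 N

188424.0


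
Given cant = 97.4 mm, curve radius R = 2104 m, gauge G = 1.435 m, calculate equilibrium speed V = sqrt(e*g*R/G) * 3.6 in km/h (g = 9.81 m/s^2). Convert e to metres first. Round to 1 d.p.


Convert cant: e = 97.4 mm = 0.0974 m
V_ms = sqrt(0.0974 * 9.81 * 2104 / 1.435)
V_ms = sqrt(1400.9473) = 37.4292 m/s
V = 37.4292 * 3.6 = 134.7 km/h

134.7


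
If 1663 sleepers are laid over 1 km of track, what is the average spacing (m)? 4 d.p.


Spacing = 1000 m / number of sleepers
Spacing = 1000 / 1663
Spacing = 0.6013 m

0.6013


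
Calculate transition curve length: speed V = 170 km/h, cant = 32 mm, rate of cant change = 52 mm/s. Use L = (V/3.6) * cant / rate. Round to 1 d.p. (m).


Convert speed: V = 170 / 3.6 = 47.2222 m/s
L = 47.2222 * 32 / 52
L = 1511.1111 / 52
L = 29.1 m

29.1


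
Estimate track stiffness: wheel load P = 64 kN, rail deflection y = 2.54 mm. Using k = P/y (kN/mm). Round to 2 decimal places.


Track stiffness k = P / y
k = 64 / 2.54
k = 25.20 kN/mm

25.20


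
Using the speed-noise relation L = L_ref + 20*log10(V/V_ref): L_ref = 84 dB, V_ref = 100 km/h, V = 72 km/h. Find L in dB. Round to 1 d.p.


V/V_ref = 72 / 100 = 0.72
log10(0.72) = -0.142668
20 * -0.142668 = -2.8534
L = 84 + -2.8534 = 81.1 dB

81.1


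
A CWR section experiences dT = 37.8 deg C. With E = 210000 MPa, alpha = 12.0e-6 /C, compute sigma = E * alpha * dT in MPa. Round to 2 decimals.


sigma = E * alpha * dT
sigma = 210000 * 12.0e-6 * 37.8
sigma = 2.52 * 37.8
sigma = 95.26 MPa

95.26


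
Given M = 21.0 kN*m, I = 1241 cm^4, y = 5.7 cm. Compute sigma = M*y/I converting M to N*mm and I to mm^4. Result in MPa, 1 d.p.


Convert units:
M = 21.0 kN*m = 21000000 N*mm
y = 5.7 cm = 57 mm
I = 1241 cm^4 = 12410000 mm^4
sigma = 21000000 * 57 / 12410000
sigma = 96.5 MPa

96.5


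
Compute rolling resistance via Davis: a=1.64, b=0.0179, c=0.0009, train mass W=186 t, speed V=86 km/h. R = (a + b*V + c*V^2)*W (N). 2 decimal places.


b*V = 0.0179 * 86 = 1.5394
c*V^2 = 0.0009 * 7396 = 6.6564
R_per_t = 1.64 + 1.5394 + 6.6564 = 9.8358 N/t
R_total = 9.8358 * 186 = 1829.46 N

1829.46


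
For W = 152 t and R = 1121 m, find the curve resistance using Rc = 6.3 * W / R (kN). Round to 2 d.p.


Rc = 6.3 * W / R
Rc = 6.3 * 152 / 1121
Rc = 957.6 / 1121
Rc = 0.85 kN

0.85


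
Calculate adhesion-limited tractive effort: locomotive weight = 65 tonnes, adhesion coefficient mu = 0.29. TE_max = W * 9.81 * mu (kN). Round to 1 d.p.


TE_max = W * g * mu
TE_max = 65 * 9.81 * 0.29
TE_max = 637.65 * 0.29
TE_max = 184.9 kN

184.9


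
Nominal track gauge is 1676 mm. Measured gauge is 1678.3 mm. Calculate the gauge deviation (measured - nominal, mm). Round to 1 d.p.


Deviation = measured - nominal
Deviation = 1678.3 - 1676
Deviation = 2.3 mm

2.3


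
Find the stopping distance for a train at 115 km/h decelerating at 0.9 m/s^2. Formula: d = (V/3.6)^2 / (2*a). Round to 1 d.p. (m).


Convert speed: V = 115 / 3.6 = 31.9444 m/s
V^2 = 1020.4475
d = 1020.4475 / (2 * 0.9)
d = 1020.4475 / 1.8
d = 566.9 m

566.9


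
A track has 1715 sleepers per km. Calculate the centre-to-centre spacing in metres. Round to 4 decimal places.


Spacing = 1000 m / number of sleepers
Spacing = 1000 / 1715
Spacing = 0.5831 m

0.5831
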